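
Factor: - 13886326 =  - 2^1  *31^1*97^1*2309^1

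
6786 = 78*87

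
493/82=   493/82 = 6.01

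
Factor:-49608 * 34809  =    -  1726804872 = - 2^3*3^3*13^1*41^1*53^1*283^1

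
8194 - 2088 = 6106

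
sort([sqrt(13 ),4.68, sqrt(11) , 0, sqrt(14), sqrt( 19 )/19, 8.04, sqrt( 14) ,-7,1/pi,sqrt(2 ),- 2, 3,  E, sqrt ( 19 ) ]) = [ - 7, - 2, 0, sqrt (19 ) /19, 1/pi, sqrt(2),  E,3, sqrt(11), sqrt( 13), sqrt(14 ),  sqrt ( 14 ),sqrt( 19 ),4.68, 8.04]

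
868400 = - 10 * ( - 86840 ) 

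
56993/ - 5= - 56993/5 = - 11398.60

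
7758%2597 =2564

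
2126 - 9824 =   -  7698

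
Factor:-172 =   -  2^2*43^1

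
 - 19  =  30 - 49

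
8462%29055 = 8462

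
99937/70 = 99937/70 = 1427.67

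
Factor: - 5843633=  - 23^1 *254071^1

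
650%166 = 152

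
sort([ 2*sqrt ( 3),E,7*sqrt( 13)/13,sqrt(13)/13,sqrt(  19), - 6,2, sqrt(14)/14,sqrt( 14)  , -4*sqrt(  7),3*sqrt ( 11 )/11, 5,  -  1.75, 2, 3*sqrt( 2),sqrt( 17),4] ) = [-4*sqrt(7),-6, - 1.75 , sqrt( 14)/14, sqrt( 13 )/13, 3  *sqrt ( 11) /11,  7*sqrt(13)/13,2,2,E,2*sqrt(3),sqrt( 14),4,sqrt(17 ), 3*sqrt ( 2 ) , sqrt( 19), 5]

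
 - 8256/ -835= 9+741/835 = 9.89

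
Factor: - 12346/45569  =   - 2^1*6173^1*45569^( - 1 )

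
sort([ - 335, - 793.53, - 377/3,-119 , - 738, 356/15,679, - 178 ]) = [ - 793.53,-738, - 335, -178, - 377/3, - 119,  356/15, 679 ]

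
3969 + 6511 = 10480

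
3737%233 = 9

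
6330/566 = 3165/283 = 11.18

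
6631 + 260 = 6891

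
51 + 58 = 109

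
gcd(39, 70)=1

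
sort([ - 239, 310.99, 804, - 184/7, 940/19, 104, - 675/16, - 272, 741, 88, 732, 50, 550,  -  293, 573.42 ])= [ - 293, - 272 ,  -  239, - 675/16, - 184/7, 940/19, 50 , 88, 104, 310.99, 550,573.42, 732,741,  804 ]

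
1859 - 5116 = -3257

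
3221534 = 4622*697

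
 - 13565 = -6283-7282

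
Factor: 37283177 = 859^1*43403^1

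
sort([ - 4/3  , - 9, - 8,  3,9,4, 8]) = [ - 9, - 8, - 4/3,3,  4 , 8, 9 ]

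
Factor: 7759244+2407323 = 10166567^1 =10166567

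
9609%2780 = 1269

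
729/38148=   243/12716 = 0.02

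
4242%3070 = 1172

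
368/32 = 23/2 =11.50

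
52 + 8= 60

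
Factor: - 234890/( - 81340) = 2^( - 1)*7^( - 2)*283^1 = 283/98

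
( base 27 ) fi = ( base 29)EH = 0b110100111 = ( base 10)423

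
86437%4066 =1051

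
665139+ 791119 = 1456258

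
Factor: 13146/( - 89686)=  - 6573/44843 =- 3^1 * 7^1*313^1*44843^( -1)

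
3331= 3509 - 178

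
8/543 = 8/543=0.01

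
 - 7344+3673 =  - 3671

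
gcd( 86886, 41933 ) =1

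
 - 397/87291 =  - 397/87291= - 0.00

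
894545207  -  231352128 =663193079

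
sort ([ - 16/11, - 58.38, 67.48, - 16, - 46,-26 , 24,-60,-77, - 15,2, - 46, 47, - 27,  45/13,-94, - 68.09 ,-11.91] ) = [ - 94,  -  77 ,  -  68.09,-60 ,-58.38,  -  46, - 46,-27, - 26 ,-16,-15,- 11.91, - 16/11, 2,  45/13, 24,47, 67.48 ]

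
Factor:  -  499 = -499^1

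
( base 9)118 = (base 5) 343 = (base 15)68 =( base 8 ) 142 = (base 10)98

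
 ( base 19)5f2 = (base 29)2e4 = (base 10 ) 2092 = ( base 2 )100000101100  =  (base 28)2IK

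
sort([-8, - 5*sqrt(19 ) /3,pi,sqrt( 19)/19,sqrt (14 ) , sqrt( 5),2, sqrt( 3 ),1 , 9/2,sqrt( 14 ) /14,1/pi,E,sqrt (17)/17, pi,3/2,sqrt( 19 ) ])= [ - 8,-5*sqrt (19 )/3,sqrt( 19)/19,sqrt( 17)/17, sqrt(14)/14 , 1/pi,1, 3/2,  sqrt( 3 ),2,sqrt( 5),E,pi,pi,  sqrt(14), sqrt ( 19 ),9/2] 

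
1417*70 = 99190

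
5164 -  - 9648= 14812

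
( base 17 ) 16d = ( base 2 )110010100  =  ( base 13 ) 251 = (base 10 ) 404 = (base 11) 338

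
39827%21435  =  18392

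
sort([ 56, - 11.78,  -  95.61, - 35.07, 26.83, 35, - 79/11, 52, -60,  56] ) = [ - 95.61, - 60, - 35.07, - 11.78,-79/11 , 26.83, 35,52, 56,56]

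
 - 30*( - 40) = 1200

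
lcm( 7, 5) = 35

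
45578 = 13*3506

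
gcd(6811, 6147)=1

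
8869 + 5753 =14622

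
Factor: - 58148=-2^2*14537^1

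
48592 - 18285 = 30307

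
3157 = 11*287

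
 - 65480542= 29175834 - 94656376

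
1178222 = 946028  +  232194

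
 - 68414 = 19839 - 88253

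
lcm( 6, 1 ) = 6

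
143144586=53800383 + 89344203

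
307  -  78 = 229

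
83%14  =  13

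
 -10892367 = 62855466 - 73747833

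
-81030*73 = -5915190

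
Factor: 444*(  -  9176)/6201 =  - 1358048/2067 = - 2^5 *3^( - 1 )*13^( - 1)*31^1*37^2*53^( - 1) 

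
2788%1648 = 1140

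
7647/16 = 7647/16 = 477.94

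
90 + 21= 111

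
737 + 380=1117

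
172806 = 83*2082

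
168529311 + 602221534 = 770750845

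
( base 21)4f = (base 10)99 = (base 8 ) 143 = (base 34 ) 2v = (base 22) 4B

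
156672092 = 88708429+67963663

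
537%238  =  61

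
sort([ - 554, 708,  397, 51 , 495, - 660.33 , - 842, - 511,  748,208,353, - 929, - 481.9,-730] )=[ - 929, - 842, - 730,  -  660.33, - 554,  -  511, - 481.9, 51,208,353,397,  495, 708,748] 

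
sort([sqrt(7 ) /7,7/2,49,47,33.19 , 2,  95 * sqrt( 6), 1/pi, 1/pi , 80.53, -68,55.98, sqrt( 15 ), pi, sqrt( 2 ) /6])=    [ - 68,sqrt( 2)/6,1/pi,1/pi,sqrt( 7)/7,  2, pi,7/2, sqrt( 15 ), 33.19, 47, 49, 55.98,80.53,95*sqrt ( 6 )]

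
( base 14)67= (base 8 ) 133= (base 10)91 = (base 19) 4F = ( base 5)331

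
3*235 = 705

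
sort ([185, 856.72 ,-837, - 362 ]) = [-837,-362,185, 856.72]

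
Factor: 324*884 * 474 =135761184  =  2^5 * 3^5*13^1*17^1  *79^1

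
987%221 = 103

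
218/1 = 218 =218.00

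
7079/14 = 505 + 9/14 = 505.64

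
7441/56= 132+7/8 = 132.88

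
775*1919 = 1487225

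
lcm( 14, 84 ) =84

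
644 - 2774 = -2130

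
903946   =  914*989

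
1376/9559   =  1376/9559 = 0.14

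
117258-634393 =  - 517135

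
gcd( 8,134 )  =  2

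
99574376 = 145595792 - 46021416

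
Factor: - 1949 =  - 1949^1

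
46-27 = 19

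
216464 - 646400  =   - 429936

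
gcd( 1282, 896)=2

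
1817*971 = 1764307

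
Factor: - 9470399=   -  137^1*69127^1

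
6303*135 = 850905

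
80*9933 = 794640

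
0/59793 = 0 = 0.00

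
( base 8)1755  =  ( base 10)1005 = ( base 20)2A5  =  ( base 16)3ed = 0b1111101101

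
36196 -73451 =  - 37255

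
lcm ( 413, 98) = 5782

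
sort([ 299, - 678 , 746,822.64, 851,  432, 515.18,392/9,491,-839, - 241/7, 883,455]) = [ - 839, - 678, - 241/7,  392/9,  299,432, 455,491,515.18,746 , 822.64,851,883] 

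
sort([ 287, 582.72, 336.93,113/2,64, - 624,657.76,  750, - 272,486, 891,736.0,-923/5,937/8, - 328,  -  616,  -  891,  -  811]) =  [-891, - 811,-624, - 616,  -  328,-272, - 923/5,113/2,64,937/8, 287, 336.93,486, 582.72, 657.76,  736.0, 750,  891 ]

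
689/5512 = 1/8= 0.12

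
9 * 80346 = 723114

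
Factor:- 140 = -2^2*5^1*7^1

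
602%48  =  26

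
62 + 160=222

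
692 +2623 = 3315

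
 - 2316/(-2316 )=1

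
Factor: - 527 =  - 17^1*31^1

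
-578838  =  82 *( - 7059)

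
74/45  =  1  +  29/45 = 1.64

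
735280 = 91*8080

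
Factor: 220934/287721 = 31562/41103  =  2^1*3^(-2)*43^1*367^1*4567^( - 1)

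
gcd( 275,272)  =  1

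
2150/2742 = 1075/1371 = 0.78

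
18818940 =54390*346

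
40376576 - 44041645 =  - 3665069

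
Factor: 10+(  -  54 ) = -44 = - 2^2*11^1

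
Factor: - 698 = -2^1 *349^1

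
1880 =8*235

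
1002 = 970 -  - 32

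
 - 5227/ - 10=522 + 7/10 = 522.70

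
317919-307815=10104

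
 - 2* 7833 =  - 15666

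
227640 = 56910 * 4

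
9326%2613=1487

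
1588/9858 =794/4929 = 0.16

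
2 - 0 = 2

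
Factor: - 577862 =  - 2^1*288931^1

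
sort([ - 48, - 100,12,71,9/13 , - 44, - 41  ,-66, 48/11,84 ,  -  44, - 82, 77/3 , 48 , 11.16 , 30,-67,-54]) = [-100, -82, -67, - 66  , - 54 ,-48, - 44,- 44, -41,9/13 , 48/11, 11.16, 12 , 77/3 , 30,48 , 71, 84 ]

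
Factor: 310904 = 2^3*11^1*3533^1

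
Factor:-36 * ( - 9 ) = 324 = 2^2 * 3^4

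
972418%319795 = 13033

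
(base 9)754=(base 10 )616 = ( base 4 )21220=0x268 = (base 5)4431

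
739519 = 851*869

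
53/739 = 53/739 = 0.07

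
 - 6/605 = -6/605 = - 0.01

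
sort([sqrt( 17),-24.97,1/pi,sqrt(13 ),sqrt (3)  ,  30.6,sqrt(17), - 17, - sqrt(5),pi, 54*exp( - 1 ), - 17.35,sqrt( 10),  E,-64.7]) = [  -  64.7, - 24.97, - 17.35, - 17, - sqrt(5),1/pi, sqrt ( 3), E, pi, sqrt( 10),sqrt(13 ),sqrt ( 17 ),sqrt(17)  ,  54*exp( - 1) , 30.6]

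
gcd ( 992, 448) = 32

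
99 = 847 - 748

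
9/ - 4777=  - 1 + 4768/4777 = - 0.00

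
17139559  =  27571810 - 10432251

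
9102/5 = 9102/5 = 1820.40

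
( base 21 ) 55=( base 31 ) 3H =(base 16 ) 6e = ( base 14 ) 7c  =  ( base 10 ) 110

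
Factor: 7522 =2^1*3761^1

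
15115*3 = 45345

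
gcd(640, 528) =16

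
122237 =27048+95189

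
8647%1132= 723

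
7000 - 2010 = 4990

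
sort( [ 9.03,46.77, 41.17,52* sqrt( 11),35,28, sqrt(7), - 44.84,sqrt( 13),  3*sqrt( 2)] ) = [ - 44.84, sqrt( 7), sqrt(13), 3*sqrt(2), 9.03, 28, 35, 41.17,46.77,52*sqrt( 11 )]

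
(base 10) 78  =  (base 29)2K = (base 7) 141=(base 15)53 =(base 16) 4E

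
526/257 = 526/257 = 2.05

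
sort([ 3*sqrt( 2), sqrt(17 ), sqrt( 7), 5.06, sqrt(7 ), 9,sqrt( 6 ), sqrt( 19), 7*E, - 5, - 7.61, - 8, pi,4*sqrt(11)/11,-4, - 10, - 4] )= [ - 10, - 8, - 7.61,  -  5, - 4, - 4,4*sqrt(11 ) /11, sqrt(6 ), sqrt( 7), sqrt( 7), pi , sqrt ( 17), 3*sqrt( 2), sqrt( 19 ) , 5.06,9,7*E] 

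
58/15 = 58/15 = 3.87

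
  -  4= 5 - 9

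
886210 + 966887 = 1853097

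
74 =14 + 60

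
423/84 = 141/28= 5.04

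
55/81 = 55/81 = 0.68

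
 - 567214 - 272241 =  - 839455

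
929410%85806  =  71350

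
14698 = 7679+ 7019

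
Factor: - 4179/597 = -7^1 = - 7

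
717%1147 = 717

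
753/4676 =753/4676=0.16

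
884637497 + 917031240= 1801668737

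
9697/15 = 646+7/15  =  646.47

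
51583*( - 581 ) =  - 29969723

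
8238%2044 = 62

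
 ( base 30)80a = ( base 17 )17g2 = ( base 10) 7210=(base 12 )420A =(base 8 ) 16052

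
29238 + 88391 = 117629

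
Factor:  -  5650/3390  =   - 5/3 = - 3^( - 1) *5^1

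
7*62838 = 439866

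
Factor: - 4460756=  - 2^2*1115189^1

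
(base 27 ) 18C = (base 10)957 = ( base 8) 1675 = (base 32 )TT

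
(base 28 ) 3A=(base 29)37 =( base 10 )94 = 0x5E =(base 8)136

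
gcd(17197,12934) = 29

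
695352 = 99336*7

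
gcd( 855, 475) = 95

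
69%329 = 69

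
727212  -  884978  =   - 157766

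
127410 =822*155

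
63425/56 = 63425/56 = 1132.59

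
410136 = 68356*6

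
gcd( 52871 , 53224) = 1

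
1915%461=71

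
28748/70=410 + 24/35 = 410.69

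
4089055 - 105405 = 3983650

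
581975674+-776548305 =-194572631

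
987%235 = 47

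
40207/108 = 372+31/108 = 372.29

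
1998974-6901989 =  - 4903015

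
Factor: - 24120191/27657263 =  - 71^1* 383^1*887^1*27657263^( - 1 )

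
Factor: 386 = 2^1*193^1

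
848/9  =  848/9 =94.22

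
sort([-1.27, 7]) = [-1.27, 7 ] 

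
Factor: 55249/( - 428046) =-2^( - 1 )  *3^( - 1)*55249^1*71341^(  -  1 ) 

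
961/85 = 11 +26/85= 11.31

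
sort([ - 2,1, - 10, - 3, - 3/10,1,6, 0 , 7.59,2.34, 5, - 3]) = [-10, - 3, - 3, - 2, - 3/10, 0, 1,1,  2.34 , 5,  6,7.59]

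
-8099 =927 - 9026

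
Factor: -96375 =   -  3^1 * 5^3 * 257^1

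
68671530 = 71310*963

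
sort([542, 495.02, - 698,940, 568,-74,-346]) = [ - 698, - 346, - 74,495.02,542, 568, 940] 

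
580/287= 2 + 6/287 = 2.02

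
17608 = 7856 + 9752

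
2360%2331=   29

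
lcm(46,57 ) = 2622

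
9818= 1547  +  8271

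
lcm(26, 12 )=156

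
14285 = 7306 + 6979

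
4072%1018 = 0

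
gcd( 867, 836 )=1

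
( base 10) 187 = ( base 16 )BB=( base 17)B0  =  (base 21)8J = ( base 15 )c7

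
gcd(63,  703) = 1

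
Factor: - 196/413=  - 2^2*7^1 * 59^( - 1 ) =- 28/59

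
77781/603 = 25927/201 = 128.99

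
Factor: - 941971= - 941971^1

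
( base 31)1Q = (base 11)52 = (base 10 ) 57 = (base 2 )111001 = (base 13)45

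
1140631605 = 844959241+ 295672364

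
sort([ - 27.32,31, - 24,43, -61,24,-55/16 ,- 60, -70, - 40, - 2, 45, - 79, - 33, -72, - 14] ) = [ - 79, - 72, - 70,-61, - 60, - 40, - 33, - 27.32, - 24,  -  14, - 55/16, - 2,24,31,43,45] 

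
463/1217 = 463/1217 = 0.38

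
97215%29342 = 9189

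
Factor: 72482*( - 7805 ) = -2^1 *5^1*7^1 * 223^1*36241^1=- 565722010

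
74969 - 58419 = 16550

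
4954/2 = 2477 = 2477.00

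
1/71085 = 1/71085= 0.00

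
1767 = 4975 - 3208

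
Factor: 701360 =2^4* 5^1 * 11^1*797^1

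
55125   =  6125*9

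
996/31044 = 83/2587=0.03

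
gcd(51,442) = 17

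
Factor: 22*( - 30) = - 660 = -  2^2*3^1*5^1*11^1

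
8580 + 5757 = 14337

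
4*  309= 1236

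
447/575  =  447/575 = 0.78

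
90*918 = 82620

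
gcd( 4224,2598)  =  6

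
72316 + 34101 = 106417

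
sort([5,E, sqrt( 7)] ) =[ sqrt(7) , E,  5 ] 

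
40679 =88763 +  - 48084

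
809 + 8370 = 9179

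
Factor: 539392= 2^8*7^2*43^1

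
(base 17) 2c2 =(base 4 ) 30100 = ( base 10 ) 784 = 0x310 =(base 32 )OG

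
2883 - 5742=  -  2859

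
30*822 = 24660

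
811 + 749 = 1560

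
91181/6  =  91181/6 = 15196.83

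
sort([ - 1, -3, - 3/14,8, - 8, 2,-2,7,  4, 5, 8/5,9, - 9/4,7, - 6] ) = [ - 8, - 6,-3, - 9/4,  -  2, - 1, - 3/14 , 8/5, 2, 4,5, 7, 7,8, 9 ]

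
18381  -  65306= - 46925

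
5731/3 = 5731/3 = 1910.33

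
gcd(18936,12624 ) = 6312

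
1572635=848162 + 724473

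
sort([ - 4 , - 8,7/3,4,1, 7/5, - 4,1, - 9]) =[-9, - 8, - 4 , - 4, 1, 1,  7/5,  7/3, 4 ]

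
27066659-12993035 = 14073624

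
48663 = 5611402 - 5562739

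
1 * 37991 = 37991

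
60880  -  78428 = -17548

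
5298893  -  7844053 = -2545160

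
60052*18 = 1080936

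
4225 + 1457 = 5682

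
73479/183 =401  +  32/61 = 401.52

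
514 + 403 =917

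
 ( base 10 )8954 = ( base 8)21372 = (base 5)241304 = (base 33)87B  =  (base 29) AIM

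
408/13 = 408/13 =31.38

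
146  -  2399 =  - 2253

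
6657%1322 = 47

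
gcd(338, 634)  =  2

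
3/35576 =3/35576 =0.00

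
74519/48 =74519/48 = 1552.48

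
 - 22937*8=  -183496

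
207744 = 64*3246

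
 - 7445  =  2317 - 9762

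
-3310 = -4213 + 903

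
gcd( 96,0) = 96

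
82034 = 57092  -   - 24942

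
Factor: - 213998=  - 2^1*67^1*1597^1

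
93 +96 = 189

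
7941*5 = 39705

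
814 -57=757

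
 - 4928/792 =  - 7 + 7/9 = -6.22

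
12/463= 12/463 =0.03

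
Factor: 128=2^7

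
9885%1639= 51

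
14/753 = 14/753= 0.02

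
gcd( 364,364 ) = 364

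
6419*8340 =53534460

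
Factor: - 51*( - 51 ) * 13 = 33813=3^2*13^1*17^2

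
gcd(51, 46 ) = 1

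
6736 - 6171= 565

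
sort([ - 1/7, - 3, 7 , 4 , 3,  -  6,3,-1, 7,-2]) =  [ - 6, - 3,-2,-1, -1/7,3, 3, 4,7,7]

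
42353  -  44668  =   - 2315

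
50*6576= 328800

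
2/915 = 2/915 =0.00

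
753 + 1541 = 2294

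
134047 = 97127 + 36920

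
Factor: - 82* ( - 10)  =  820 = 2^2*5^1 * 41^1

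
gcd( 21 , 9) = 3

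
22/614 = 11/307 =0.04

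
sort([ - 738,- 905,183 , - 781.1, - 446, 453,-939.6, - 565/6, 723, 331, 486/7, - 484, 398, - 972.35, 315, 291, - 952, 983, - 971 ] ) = [-972.35, - 971, - 952 ,-939.6,  -  905, - 781.1, - 738, - 484, - 446, - 565/6,486/7,183, 291,315, 331 , 398, 453, 723 , 983]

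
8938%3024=2890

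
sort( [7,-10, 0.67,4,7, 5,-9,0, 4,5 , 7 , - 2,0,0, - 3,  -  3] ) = [ - 10, - 9,  -  3, - 3, - 2,0,0, 0 , 0.67, 4,4,  5, 5,7,  7,7] 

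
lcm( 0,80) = 0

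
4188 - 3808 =380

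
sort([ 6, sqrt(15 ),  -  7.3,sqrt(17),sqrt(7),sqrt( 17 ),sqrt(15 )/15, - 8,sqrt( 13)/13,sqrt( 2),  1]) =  [ - 8, - 7.3,sqrt( 15) /15, sqrt(13 )/13, 1,sqrt( 2 ), sqrt(7), sqrt( 15 ),sqrt(17),sqrt(17),6 ]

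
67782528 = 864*78452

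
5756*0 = 0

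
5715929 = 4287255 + 1428674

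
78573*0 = 0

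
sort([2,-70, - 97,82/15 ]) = [ - 97, - 70,2, 82/15] 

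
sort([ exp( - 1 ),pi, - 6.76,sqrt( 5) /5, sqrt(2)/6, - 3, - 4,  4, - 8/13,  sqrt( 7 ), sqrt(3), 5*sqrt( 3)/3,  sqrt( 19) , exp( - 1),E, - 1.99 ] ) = [ - 6.76, - 4,-3,-1.99,  -  8/13, sqrt( 2)/6,exp( -1), exp ( - 1 ), sqrt( 5)/5,sqrt(3),sqrt( 7), E,5*sqrt( 3) /3,pi, 4, sqrt(19) ] 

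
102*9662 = 985524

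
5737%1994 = 1749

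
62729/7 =8961 +2/7 = 8961.29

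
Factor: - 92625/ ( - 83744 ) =2^( - 5)*3^1 * 5^3 * 13^1*19^1 * 2617^( - 1)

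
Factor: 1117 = 1117^1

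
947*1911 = 1809717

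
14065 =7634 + 6431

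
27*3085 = 83295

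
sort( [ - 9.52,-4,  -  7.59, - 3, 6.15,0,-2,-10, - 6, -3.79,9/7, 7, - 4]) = [ - 10,-9.52, - 7.59, - 6, - 4, - 4, - 3.79, - 3, - 2 , 0,9/7,6.15, 7 ]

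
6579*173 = 1138167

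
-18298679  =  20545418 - 38844097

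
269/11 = 24 + 5/11 = 24.45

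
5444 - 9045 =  - 3601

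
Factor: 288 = 2^5 * 3^2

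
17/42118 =17/42118 = 0.00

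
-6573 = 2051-8624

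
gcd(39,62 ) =1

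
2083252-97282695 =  - 95199443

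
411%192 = 27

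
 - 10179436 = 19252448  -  29431884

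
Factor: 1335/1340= 267/268 = 2^( - 2)*3^1*67^ ( - 1 )*89^1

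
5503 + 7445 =12948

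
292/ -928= - 1  +  159/232 = -  0.31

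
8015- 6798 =1217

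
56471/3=18823 + 2/3 = 18823.67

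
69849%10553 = 6531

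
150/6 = 25 = 25.00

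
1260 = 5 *252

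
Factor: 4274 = 2^1*2137^1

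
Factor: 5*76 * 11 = 4180  =  2^2*5^1*11^1 * 19^1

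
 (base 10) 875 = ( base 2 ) 1101101011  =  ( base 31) s7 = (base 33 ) QH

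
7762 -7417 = 345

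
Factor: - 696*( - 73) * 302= 15344016=2^4*3^1*29^1 *73^1*151^1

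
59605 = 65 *917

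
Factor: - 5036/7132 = -1259/1783=- 1259^1*1783^( - 1)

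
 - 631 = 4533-5164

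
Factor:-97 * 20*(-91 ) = 176540 = 2^2*5^1*7^1*13^1*97^1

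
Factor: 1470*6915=10165050 = 2^1*3^2* 5^2*7^2*461^1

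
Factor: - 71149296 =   -  2^4*3^1*29^1* 79^1*647^1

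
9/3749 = 9/3749 = 0.00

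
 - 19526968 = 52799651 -72326619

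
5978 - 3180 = 2798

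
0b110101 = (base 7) 104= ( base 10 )53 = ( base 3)1222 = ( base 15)38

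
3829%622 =97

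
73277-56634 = 16643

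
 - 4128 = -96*43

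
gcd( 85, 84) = 1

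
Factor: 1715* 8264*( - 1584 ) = -2^7*3^2*5^1*7^3 * 11^1*1033^1 = -  22449651840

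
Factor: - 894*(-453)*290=117444780 = 2^2*3^2*5^1*29^1*149^1*151^1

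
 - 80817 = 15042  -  95859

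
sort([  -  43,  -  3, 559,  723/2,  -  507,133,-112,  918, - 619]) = [  -  619 ,  -  507 ,-112, - 43, - 3, 133,723/2 , 559,918 ] 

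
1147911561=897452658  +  250458903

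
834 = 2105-1271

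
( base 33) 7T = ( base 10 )260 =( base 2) 100000100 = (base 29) 8s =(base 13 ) 170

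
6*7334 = 44004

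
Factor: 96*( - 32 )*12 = -2^12*3^2 = - 36864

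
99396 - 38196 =61200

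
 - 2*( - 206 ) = 412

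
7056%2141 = 633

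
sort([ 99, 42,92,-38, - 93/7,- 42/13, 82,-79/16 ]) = [-38,-93/7, - 79/16, - 42/13,42,  82,  92 , 99] 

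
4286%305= 16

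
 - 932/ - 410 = 2+56/205 = 2.27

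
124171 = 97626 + 26545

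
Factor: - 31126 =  - 2^1*79^1 * 197^1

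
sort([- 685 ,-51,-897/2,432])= [ - 685,- 897/2, - 51 , 432]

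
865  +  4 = 869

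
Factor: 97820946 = 2^1*3^4*603833^1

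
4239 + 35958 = 40197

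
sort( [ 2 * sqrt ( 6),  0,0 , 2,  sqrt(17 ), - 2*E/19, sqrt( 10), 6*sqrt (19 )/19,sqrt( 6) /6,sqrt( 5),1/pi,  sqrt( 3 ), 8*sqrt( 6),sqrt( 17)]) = [ - 2*E/19, 0,  0 , 1/pi, sqrt (6)/6,6*sqrt( 19)/19,sqrt(3 ), 2,sqrt( 5),  sqrt( 10) , sqrt( 17), sqrt(17), 2*sqrt(6), 8 * sqrt( 6) ] 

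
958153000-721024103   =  237128897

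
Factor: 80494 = 2^1*167^1 * 241^1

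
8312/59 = 140 + 52/59 = 140.88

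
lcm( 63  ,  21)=63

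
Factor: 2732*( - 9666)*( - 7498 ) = 2^4*3^3*23^1*163^1 * 179^1*683^1 = 198003524976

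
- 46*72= - 3312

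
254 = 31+223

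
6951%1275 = 576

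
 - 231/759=  -  7/23 = - 0.30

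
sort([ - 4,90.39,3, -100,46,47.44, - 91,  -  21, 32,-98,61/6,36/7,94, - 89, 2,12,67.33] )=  [ - 100, - 98 ,-91, - 89,-21,-4,2,3,36/7,61/6, 12, 32,46, 47.44, 67.33 , 90.39, 94 ]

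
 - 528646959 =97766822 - 626413781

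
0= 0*3931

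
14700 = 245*60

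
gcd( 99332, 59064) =4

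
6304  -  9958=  - 3654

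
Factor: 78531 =3^1 * 26177^1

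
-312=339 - 651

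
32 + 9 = 41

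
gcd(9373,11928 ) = 7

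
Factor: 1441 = 11^1*131^1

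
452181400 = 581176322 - 128994922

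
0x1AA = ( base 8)652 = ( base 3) 120210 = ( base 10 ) 426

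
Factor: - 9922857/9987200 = -2^( - 7 ) * 3^1*5^( - 2)*7^1*131^1* 3121^( - 1 ) * 3607^1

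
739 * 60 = 44340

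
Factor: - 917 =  - 7^1*131^1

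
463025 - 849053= - 386028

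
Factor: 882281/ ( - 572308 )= - 2^ ( - 2 )*11^( - 1)*257^1*  3433^1*13007^( - 1 )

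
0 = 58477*0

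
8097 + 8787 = 16884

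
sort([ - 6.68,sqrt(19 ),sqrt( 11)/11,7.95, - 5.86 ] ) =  [ - 6.68, - 5.86, sqrt(11)/11, sqrt(19), 7.95]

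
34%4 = 2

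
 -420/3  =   - 140=- 140.00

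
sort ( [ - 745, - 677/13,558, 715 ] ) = [ - 745 , - 677/13, 558,715]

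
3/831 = 1/277 =0.00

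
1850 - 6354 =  - 4504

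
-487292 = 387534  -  874826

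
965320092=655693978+309626114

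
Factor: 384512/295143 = 512/393 = 2^9*3^( -1 )*131^( - 1 )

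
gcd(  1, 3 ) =1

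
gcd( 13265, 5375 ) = 5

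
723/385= 1  +  338/385  =  1.88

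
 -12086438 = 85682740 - 97769178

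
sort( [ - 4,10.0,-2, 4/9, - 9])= [ - 9, - 4, - 2 , 4/9, 10.0 ] 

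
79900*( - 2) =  - 159800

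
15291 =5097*3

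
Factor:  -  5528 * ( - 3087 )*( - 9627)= - 2^3 * 3^3 * 7^3*691^1 * 3209^1 = -164284138872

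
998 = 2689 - 1691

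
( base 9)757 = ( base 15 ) 2B4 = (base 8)1153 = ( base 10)619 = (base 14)323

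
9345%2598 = 1551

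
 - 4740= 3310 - 8050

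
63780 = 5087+58693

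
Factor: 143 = 11^1 *13^1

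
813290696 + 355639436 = 1168930132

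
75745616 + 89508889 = 165254505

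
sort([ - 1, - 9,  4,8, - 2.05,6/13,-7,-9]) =[ - 9,-9,- 7, - 2.05, - 1, 6/13, 4, 8]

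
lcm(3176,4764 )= 9528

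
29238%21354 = 7884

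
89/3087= 89/3087 = 0.03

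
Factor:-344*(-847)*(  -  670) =- 195216560 = -  2^4*5^1*7^1*11^2*43^1*67^1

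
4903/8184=4903/8184 = 0.60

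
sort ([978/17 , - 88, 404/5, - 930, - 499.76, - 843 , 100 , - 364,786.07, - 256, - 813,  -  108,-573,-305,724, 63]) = [ - 930 ,- 843, - 813, - 573, - 499.76,-364,- 305, - 256, - 108, - 88, 978/17,63, 404/5, 100, 724,786.07]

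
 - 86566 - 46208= - 132774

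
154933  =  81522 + 73411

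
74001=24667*3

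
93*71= 6603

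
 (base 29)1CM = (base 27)1hn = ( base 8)2273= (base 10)1211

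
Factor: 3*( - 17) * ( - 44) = 2244 = 2^2 * 3^1 * 11^1 * 17^1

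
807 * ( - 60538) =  - 48854166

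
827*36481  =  30169787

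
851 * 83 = 70633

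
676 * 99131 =67012556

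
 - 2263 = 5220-7483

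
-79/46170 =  - 79/46170 = -0.00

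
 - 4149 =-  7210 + 3061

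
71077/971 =73 + 194/971 = 73.20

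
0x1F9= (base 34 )ET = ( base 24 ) l1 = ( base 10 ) 505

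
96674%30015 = 6629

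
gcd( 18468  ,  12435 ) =3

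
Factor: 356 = 2^2*89^1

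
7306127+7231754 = 14537881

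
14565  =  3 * 4855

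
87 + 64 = 151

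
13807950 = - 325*(-42486 ) 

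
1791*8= 14328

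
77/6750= 77/6750 = 0.01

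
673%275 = 123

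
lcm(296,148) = 296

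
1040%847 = 193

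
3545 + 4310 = 7855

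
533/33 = 533/33 = 16.15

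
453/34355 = 453/34355 = 0.01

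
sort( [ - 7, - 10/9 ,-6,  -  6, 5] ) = [ - 7, - 6, - 6, - 10/9,5 ]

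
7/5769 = 7/5769 = 0.00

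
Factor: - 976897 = -919^1*1063^1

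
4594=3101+1493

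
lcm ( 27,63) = 189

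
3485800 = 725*4808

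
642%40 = 2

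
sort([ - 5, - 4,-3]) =[ - 5,- 4, - 3 ] 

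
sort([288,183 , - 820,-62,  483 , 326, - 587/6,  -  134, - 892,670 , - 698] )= [  -  892, - 820 , - 698, - 134,-587/6,  -  62, 183, 288,326 , 483, 670]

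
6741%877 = 602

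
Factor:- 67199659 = -37^1*1816207^1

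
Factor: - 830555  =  - 5^1*11^1*15101^1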